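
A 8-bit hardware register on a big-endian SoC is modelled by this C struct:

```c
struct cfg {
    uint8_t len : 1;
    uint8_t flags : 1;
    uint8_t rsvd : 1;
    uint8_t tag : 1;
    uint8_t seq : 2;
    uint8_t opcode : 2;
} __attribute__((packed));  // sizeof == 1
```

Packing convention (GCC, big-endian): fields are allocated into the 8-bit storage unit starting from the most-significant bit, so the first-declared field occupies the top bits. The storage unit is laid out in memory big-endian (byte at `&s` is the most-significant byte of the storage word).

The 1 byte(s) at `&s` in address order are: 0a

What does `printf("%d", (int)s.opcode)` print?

[0]=0x0a (big-endian) → word 0x0a
len [7+:1] = (word>>7) & 0x1 = 0
flags [6+:1] = (word>>6) & 0x1 = 0
rsvd [5+:1] = (word>>5) & 0x1 = 0
tag [4+:1] = (word>>4) & 0x1 = 0
seq [2+:2] = (word>>2) & 0x3 = 2
opcode [0+:2] = (word>>0) & 0x3 = 2  ←

2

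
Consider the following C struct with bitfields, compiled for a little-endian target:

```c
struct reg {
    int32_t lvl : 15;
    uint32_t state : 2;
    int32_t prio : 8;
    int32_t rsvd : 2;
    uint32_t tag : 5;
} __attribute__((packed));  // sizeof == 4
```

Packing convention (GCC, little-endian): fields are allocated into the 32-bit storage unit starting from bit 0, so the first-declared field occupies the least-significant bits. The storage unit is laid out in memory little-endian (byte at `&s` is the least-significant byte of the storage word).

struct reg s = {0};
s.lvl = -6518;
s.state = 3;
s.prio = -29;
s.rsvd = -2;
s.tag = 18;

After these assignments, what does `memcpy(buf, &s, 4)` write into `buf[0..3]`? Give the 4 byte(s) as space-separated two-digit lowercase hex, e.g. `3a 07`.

lvl (15b) val=-6518 bits=0x668a at bit 0: 0x0000668a
state (2b) val=3 bits=0x3 at bit 15: 0x0001e68a
prio (8b) val=-29 bits=0xe3 at bit 17: 0x01c7e68a
rsvd (2b) val=-2 bits=0x2 at bit 25: 0x05c7e68a
tag (5b) val=18 bits=0x12 at bit 27: 0x95c7e68a
word = 0x95c7e68a → little-endian bytes:
  [0]=0x8a  [1]=0xe6  [2]=0xc7  [3]=0x95

8a e6 c7 95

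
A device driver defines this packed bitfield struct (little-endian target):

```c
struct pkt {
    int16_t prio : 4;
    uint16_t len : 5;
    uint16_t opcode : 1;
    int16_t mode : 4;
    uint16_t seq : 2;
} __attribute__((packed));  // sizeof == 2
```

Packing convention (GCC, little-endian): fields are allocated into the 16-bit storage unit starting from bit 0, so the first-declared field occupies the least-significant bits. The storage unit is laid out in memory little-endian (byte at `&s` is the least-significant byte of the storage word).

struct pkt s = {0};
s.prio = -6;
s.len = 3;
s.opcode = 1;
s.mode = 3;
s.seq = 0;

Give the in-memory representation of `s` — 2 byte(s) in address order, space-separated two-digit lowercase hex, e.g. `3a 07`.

3a 0e

prio (4b) val=-6 bits=0xa at bit 0: 0x000a
len (5b) val=3 bits=0x3 at bit 4: 0x003a
opcode (1b) val=1 bits=0x1 at bit 9: 0x023a
mode (4b) val=3 bits=0x3 at bit 10: 0x0e3a
seq (2b) val=0 bits=0x0 at bit 14: 0x0e3a
word = 0x0e3a → little-endian bytes:
  [0]=0x3a  [1]=0x0e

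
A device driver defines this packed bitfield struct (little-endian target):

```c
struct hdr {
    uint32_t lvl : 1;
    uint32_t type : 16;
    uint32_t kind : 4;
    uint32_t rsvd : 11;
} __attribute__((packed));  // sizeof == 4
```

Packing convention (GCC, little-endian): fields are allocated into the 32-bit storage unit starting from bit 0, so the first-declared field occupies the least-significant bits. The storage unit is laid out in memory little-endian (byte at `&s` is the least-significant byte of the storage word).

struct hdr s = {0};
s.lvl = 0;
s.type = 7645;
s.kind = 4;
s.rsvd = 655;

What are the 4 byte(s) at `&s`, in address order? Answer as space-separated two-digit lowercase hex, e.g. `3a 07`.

ba 3b e8 51

lvl (1b) val=0 bits=0x0 at bit 0: 0x00000000
type (16b) val=7645 bits=0x1ddd at bit 1: 0x00003bba
kind (4b) val=4 bits=0x4 at bit 17: 0x00083bba
rsvd (11b) val=655 bits=0x28f at bit 21: 0x51e83bba
word = 0x51e83bba → little-endian bytes:
  [0]=0xba  [1]=0x3b  [2]=0xe8  [3]=0x51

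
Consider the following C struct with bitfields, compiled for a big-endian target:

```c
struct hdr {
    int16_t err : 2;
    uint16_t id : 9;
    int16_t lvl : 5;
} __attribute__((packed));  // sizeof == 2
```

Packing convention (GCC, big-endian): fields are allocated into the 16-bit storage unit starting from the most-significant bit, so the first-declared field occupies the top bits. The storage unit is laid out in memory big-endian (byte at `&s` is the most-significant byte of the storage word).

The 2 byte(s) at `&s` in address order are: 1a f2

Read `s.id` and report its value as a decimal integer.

215

[0]=0x1a [1]=0xf2 (big-endian) → word 0x1af2
err:2 @ bit 14 → (0x1af2>>14)&0x3 = 0x0
id:9 @ bit 5 → (0x1af2>>5)&0x1ff = 0xd7  ←
lvl:5 @ bit 0 → (0x1af2>>0)&0x1f = 0x12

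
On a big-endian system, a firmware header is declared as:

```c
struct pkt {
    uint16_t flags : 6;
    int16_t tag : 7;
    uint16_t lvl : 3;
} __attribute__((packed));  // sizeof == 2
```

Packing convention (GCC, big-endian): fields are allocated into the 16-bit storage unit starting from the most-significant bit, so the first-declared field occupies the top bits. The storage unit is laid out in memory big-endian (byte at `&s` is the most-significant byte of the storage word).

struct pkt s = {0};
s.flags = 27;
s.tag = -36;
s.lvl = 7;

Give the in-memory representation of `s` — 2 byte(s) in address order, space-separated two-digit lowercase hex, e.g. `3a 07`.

6e e7

flags (6b) val=27 bits=0x1b at bit 10: 0x6c00
tag (7b) val=-36 bits=0x5c at bit 3: 0x6ee0
lvl (3b) val=7 bits=0x7 at bit 0: 0x6ee7
word = 0x6ee7 → big-endian bytes:
  [0]=0x6e  [1]=0xe7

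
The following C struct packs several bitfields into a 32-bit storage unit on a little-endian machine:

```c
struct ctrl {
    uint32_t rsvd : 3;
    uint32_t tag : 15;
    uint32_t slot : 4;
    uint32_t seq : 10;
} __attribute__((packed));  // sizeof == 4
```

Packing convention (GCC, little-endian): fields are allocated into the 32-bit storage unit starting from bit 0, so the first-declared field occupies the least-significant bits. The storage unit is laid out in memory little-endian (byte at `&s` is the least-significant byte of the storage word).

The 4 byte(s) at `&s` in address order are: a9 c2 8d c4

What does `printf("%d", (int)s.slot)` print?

3

[0]=0xa9 [1]=0xc2 [2]=0x8d [3]=0xc4 (little-endian) → word 0xc48dc2a9
rsvd:3 @ bit 0 → (0xc48dc2a9>>0)&0x7 = 0x1
tag:15 @ bit 3 → (0xc48dc2a9>>3)&0x7fff = 0x3855
slot:4 @ bit 18 → (0xc48dc2a9>>18)&0xf = 0x3  ←
seq:10 @ bit 22 → (0xc48dc2a9>>22)&0x3ff = 0x312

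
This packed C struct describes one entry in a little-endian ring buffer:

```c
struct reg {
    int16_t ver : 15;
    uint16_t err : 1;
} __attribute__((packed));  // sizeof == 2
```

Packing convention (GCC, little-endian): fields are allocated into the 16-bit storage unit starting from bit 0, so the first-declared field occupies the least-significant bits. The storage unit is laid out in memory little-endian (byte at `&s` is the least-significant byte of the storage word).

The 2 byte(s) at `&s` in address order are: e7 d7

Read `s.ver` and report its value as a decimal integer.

-10265

[0]=0xe7 [1]=0xd7 (little-endian) → word 0xd7e7
ver [0+:15] = (word>>0) & 0x7fff = 22503  ←
err [15+:1] = (word>>15) & 0x1 = 1
ver signed 15b, MSB=1: 22503 - 32768 = -10265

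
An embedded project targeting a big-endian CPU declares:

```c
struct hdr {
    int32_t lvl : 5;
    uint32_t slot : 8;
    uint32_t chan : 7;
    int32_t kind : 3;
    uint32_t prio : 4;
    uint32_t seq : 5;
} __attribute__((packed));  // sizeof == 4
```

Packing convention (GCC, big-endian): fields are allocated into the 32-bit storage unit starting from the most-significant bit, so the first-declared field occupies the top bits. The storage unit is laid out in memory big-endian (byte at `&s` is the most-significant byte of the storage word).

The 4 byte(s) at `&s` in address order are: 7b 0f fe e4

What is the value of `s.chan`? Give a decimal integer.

127

[0]=0x7b [1]=0x0f [2]=0xfe [3]=0xe4 (big-endian) → word 0x7b0ffee4
lvl:5 @ bit 27 → (0x7b0ffee4>>27)&0x1f = 0xf
slot:8 @ bit 19 → (0x7b0ffee4>>19)&0xff = 0x61
chan:7 @ bit 12 → (0x7b0ffee4>>12)&0x7f = 0x7f  ←
kind:3 @ bit 9 → (0x7b0ffee4>>9)&0x7 = 0x7
prio:4 @ bit 5 → (0x7b0ffee4>>5)&0xf = 0x7
seq:5 @ bit 0 → (0x7b0ffee4>>0)&0x1f = 0x4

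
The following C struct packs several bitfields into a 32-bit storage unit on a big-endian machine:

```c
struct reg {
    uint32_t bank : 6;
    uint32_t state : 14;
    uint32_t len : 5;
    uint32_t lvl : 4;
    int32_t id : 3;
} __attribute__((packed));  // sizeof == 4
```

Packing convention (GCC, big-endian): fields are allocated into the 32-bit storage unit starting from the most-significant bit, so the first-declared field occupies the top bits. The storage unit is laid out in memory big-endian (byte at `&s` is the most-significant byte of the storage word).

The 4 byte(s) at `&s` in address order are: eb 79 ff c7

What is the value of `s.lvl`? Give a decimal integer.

8

[0]=0xeb [1]=0x79 [2]=0xff [3]=0xc7 (big-endian) → word 0xeb79ffc7
bank:6 @ bit 26 → (0xeb79ffc7>>26)&0x3f = 0x3a
state:14 @ bit 12 → (0xeb79ffc7>>12)&0x3fff = 0x379f
len:5 @ bit 7 → (0xeb79ffc7>>7)&0x1f = 0x1f
lvl:4 @ bit 3 → (0xeb79ffc7>>3)&0xf = 0x8  ←
id:3 @ bit 0 → (0xeb79ffc7>>0)&0x7 = 0x7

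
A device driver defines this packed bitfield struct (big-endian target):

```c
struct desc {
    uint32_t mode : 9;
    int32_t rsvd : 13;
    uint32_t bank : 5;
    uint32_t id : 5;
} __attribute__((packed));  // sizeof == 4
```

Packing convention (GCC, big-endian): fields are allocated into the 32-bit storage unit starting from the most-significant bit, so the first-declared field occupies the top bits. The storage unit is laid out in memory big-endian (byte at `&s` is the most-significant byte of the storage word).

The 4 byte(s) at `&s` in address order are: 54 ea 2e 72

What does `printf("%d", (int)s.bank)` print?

[0]=0x54 [1]=0xea [2]=0x2e [3]=0x72 (big-endian) → word 0x54ea2e72
mode:9 @ bit 23 → (0x54ea2e72>>23)&0x1ff = 0xa9
rsvd:13 @ bit 10 → (0x54ea2e72>>10)&0x1fff = 0x1a8b
bank:5 @ bit 5 → (0x54ea2e72>>5)&0x1f = 0x13  ←
id:5 @ bit 0 → (0x54ea2e72>>0)&0x1f = 0x12

19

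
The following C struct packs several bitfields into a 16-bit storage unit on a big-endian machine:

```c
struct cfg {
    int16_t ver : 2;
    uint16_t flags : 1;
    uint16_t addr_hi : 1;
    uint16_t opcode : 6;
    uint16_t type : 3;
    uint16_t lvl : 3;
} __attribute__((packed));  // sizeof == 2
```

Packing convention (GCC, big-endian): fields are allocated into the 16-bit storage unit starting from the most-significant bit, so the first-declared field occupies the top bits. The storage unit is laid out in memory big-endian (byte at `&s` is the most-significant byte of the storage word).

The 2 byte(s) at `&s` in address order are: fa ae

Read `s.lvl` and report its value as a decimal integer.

[0]=0xfa [1]=0xae (big-endian) → word 0xfaae
ver:2 @ bit 14 → (0xfaae>>14)&0x3 = 0x3
flags:1 @ bit 13 → (0xfaae>>13)&0x1 = 0x1
addr_hi:1 @ bit 12 → (0xfaae>>12)&0x1 = 0x1
opcode:6 @ bit 6 → (0xfaae>>6)&0x3f = 0x2a
type:3 @ bit 3 → (0xfaae>>3)&0x7 = 0x5
lvl:3 @ bit 0 → (0xfaae>>0)&0x7 = 0x6  ←

6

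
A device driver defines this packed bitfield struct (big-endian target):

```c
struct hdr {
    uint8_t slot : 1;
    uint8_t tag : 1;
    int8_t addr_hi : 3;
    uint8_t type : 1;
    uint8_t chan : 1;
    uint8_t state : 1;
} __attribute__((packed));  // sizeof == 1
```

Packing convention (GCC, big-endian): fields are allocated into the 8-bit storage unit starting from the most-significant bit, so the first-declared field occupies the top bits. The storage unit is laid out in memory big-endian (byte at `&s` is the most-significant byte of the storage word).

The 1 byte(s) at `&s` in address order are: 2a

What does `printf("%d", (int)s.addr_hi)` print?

-3

[0]=0x2a (big-endian) → word 0x2a
slot:1 @ bit 7 → (0x2a>>7)&0x1 = 0x0
tag:1 @ bit 6 → (0x2a>>6)&0x1 = 0x0
addr_hi:3 @ bit 3 → (0x2a>>3)&0x7 = 0x5  ←
type:1 @ bit 2 → (0x2a>>2)&0x1 = 0x0
chan:1 @ bit 1 → (0x2a>>1)&0x1 = 0x1
state:1 @ bit 0 → (0x2a>>0)&0x1 = 0x0
addr_hi signed 3b, MSB=1: 5 - 8 = -3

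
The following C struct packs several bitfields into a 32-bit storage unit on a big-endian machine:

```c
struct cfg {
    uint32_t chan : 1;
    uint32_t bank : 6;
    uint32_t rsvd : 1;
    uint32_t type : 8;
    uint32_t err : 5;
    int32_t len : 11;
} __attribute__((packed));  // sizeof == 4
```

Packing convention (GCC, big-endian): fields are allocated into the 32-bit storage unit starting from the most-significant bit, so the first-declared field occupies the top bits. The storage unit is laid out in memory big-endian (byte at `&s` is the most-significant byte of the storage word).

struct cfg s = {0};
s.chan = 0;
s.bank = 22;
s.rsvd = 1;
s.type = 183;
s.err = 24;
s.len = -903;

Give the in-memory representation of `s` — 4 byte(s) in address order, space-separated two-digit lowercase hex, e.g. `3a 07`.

2d b7 c4 79

chan (1b) val=0 bits=0x0 at bit 31: 0x00000000
bank (6b) val=22 bits=0x16 at bit 25: 0x2c000000
rsvd (1b) val=1 bits=0x1 at bit 24: 0x2d000000
type (8b) val=183 bits=0xb7 at bit 16: 0x2db70000
err (5b) val=24 bits=0x18 at bit 11: 0x2db7c000
len (11b) val=-903 bits=0x479 at bit 0: 0x2db7c479
word = 0x2db7c479 → big-endian bytes:
  [0]=0x2d  [1]=0xb7  [2]=0xc4  [3]=0x79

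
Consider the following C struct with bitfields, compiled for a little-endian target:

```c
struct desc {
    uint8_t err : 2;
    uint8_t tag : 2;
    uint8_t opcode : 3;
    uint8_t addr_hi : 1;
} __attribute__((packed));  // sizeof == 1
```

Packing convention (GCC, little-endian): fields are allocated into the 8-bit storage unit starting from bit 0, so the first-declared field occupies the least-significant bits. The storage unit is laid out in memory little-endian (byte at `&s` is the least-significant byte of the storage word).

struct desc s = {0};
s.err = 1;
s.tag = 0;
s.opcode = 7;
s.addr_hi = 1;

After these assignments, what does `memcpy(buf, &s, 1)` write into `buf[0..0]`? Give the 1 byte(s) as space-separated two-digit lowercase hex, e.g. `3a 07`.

f1

err:2 = 1 → 0x1 << 0 → word 0x01
tag:2 = 0 → 0x0 << 2 → word 0x01
opcode:3 = 7 → 0x7 << 4 → word 0x71
addr_hi:1 = 1 → 0x1 << 7 → word 0xf1
word = 0xf1 → little-endian bytes:
  [0]=0xf1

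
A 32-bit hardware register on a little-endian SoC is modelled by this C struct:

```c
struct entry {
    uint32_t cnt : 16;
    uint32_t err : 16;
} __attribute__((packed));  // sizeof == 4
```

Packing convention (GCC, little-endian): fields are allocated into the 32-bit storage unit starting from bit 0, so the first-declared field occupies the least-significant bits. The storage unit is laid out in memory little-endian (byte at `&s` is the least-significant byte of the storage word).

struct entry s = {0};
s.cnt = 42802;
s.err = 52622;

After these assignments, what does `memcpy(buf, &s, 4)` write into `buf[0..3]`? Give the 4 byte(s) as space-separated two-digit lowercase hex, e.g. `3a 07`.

cnt:16 = 42802 → 0xa732 << 0 → word 0x0000a732
err:16 = 52622 → 0xcd8e << 16 → word 0xcd8ea732
word = 0xcd8ea732 → little-endian bytes:
  [0]=0x32  [1]=0xa7  [2]=0x8e  [3]=0xcd

32 a7 8e cd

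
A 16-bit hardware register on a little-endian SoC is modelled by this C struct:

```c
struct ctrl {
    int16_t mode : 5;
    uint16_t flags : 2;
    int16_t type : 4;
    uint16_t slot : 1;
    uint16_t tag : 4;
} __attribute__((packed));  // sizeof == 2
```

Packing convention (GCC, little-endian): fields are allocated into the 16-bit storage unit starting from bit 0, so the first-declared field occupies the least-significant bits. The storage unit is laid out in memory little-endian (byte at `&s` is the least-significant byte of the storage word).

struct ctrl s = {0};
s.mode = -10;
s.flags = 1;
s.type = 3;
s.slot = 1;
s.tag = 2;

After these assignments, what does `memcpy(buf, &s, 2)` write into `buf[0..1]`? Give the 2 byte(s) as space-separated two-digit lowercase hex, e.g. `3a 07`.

b6 29

[0+:5] mode=-10 & 0x1f = 0x16; word=0x0016
[5+:2] flags=1 & 0x3 = 0x1; word=0x0036
[7+:4] type=3 & 0xf = 0x3; word=0x01b6
[11+:1] slot=1 & 0x1 = 0x1; word=0x09b6
[12+:4] tag=2 & 0xf = 0x2; word=0x29b6
word = 0x29b6 → little-endian bytes:
  [0]=0xb6  [1]=0x29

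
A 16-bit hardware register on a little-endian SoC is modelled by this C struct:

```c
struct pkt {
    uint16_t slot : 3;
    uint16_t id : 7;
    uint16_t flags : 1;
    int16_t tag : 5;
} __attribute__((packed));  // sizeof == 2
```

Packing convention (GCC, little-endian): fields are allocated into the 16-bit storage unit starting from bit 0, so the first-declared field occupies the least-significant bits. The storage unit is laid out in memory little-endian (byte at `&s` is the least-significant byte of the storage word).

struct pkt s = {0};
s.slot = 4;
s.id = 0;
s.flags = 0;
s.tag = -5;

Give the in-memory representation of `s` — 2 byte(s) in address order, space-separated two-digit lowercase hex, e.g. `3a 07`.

04 d8

slot:3 = 4 → 0x4 << 0 → word 0x0004
id:7 = 0 → 0x0 << 3 → word 0x0004
flags:1 = 0 → 0x0 << 10 → word 0x0004
tag:5 = -5 → 0x1b << 11 → word 0xd804
word = 0xd804 → little-endian bytes:
  [0]=0x04  [1]=0xd8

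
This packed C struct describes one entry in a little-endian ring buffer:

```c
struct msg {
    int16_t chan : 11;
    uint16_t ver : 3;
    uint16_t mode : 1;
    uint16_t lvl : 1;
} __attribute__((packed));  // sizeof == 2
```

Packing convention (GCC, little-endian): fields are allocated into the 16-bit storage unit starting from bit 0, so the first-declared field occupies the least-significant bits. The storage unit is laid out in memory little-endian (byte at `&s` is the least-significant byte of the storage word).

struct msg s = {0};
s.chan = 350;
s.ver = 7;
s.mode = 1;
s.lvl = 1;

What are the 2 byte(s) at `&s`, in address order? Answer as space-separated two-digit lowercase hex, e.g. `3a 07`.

5e f9

[0+:11] chan=350 & 0x7ff = 0x15e; word=0x015e
[11+:3] ver=7 & 0x7 = 0x7; word=0x395e
[14+:1] mode=1 & 0x1 = 0x1; word=0x795e
[15+:1] lvl=1 & 0x1 = 0x1; word=0xf95e
word = 0xf95e → little-endian bytes:
  [0]=0x5e  [1]=0xf9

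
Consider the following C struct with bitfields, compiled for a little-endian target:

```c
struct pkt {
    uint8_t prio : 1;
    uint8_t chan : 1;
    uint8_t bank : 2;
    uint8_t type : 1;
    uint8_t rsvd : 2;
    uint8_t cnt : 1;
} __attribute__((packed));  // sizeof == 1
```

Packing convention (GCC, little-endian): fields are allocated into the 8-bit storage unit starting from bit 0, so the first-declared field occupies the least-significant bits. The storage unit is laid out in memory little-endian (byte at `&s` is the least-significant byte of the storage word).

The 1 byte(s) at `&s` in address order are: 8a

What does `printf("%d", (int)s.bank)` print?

2

[0]=0x8a (little-endian) → word 0x8a
prio [0+:1] = (word>>0) & 0x1 = 0
chan [1+:1] = (word>>1) & 0x1 = 1
bank [2+:2] = (word>>2) & 0x3 = 2  ←
type [4+:1] = (word>>4) & 0x1 = 0
rsvd [5+:2] = (word>>5) & 0x3 = 0
cnt [7+:1] = (word>>7) & 0x1 = 1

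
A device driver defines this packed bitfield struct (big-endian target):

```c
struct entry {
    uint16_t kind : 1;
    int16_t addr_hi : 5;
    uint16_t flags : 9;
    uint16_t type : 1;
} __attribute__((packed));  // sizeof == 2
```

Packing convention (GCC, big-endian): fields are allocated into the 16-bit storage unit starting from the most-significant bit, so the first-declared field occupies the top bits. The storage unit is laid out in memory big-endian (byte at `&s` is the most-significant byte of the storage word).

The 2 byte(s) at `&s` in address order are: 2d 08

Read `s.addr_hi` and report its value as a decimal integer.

11

[0]=0x2d [1]=0x08 (big-endian) → word 0x2d08
kind [15+:1] = (word>>15) & 0x1 = 0
addr_hi [10+:5] = (word>>10) & 0x1f = 11  ←
flags [1+:9] = (word>>1) & 0x1ff = 132
type [0+:1] = (word>>0) & 0x1 = 0
addr_hi signed 5b, MSB=0: value = 11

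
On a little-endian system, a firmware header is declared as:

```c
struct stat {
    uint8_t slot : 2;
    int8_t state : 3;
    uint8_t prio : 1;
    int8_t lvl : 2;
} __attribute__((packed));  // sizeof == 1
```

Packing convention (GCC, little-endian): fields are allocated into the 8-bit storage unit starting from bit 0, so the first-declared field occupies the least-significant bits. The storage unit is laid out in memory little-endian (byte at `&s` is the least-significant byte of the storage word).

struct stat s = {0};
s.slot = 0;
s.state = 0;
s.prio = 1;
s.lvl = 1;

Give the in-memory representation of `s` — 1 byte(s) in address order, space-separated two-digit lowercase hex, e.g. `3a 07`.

slot:2 = 0 → 0x0 << 0 → word 0x00
state:3 = 0 → 0x0 << 2 → word 0x00
prio:1 = 1 → 0x1 << 5 → word 0x20
lvl:2 = 1 → 0x1 << 6 → word 0x60
word = 0x60 → little-endian bytes:
  [0]=0x60

60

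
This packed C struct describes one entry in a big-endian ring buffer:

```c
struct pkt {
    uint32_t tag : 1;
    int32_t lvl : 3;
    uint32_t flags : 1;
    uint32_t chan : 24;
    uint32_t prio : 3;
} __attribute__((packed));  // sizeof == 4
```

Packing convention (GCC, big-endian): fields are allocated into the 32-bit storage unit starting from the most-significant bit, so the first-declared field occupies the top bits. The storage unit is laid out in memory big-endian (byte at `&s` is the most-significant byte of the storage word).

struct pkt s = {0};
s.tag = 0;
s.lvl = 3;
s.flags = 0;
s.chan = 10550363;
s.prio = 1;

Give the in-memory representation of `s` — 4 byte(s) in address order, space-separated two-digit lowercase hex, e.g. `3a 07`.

35 07 e2 d9

tag (1b) val=0 bits=0x0 at bit 31: 0x00000000
lvl (3b) val=3 bits=0x3 at bit 28: 0x30000000
flags (1b) val=0 bits=0x0 at bit 27: 0x30000000
chan (24b) val=10550363 bits=0xa0fc5b at bit 3: 0x3507e2d8
prio (3b) val=1 bits=0x1 at bit 0: 0x3507e2d9
word = 0x3507e2d9 → big-endian bytes:
  [0]=0x35  [1]=0x07  [2]=0xe2  [3]=0xd9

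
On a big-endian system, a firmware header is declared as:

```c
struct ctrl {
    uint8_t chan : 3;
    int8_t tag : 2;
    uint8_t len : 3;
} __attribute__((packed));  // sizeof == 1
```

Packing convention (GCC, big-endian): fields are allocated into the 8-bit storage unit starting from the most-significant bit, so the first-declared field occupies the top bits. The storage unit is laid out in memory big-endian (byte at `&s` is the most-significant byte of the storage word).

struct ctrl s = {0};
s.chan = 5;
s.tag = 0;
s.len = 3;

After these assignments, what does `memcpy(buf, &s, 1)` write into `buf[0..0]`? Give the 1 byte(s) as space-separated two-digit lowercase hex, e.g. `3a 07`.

a3

[5+:3] chan=5 & 0x7 = 0x5; word=0xa0
[3+:2] tag=0 & 0x3 = 0x0; word=0xa0
[0+:3] len=3 & 0x7 = 0x3; word=0xa3
word = 0xa3 → big-endian bytes:
  [0]=0xa3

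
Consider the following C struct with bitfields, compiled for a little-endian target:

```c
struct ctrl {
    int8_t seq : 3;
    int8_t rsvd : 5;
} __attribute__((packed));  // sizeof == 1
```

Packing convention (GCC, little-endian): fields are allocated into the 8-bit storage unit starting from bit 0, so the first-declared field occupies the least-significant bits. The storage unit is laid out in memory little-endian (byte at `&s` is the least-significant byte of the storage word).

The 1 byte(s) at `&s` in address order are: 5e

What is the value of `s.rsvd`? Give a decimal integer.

11

[0]=0x5e (little-endian) → word 0x5e
seq:3 @ bit 0 → (0x5e>>0)&0x7 = 0x6
rsvd:5 @ bit 3 → (0x5e>>3)&0x1f = 0xb  ←
rsvd signed 5b, MSB=0: value = 11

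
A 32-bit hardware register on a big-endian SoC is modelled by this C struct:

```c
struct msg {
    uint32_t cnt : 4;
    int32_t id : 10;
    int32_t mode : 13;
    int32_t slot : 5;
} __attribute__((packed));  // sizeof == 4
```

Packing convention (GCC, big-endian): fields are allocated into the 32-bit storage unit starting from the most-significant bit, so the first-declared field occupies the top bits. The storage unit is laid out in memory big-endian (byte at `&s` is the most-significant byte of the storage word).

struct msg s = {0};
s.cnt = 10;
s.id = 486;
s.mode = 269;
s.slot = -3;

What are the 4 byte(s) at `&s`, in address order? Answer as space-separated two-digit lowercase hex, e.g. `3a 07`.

a7 98 21 bd

cnt:4 = 10 → 0xa << 28 → word 0xa0000000
id:10 = 486 → 0x1e6 << 18 → word 0xa7980000
mode:13 = 269 → 0x10d << 5 → word 0xa79821a0
slot:5 = -3 → 0x1d << 0 → word 0xa79821bd
word = 0xa79821bd → big-endian bytes:
  [0]=0xa7  [1]=0x98  [2]=0x21  [3]=0xbd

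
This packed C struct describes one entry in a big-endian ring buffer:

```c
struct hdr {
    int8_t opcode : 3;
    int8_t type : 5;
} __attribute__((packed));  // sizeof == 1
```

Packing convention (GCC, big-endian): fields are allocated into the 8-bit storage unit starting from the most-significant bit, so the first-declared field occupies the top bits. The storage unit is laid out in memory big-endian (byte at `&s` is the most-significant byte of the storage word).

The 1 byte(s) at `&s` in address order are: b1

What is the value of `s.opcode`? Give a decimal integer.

-3

[0]=0xb1 (big-endian) → word 0xb1
opcode [5+:3] = (word>>5) & 0x7 = 5  ←
type [0+:5] = (word>>0) & 0x1f = 17
opcode signed 3b, MSB=1: 5 - 8 = -3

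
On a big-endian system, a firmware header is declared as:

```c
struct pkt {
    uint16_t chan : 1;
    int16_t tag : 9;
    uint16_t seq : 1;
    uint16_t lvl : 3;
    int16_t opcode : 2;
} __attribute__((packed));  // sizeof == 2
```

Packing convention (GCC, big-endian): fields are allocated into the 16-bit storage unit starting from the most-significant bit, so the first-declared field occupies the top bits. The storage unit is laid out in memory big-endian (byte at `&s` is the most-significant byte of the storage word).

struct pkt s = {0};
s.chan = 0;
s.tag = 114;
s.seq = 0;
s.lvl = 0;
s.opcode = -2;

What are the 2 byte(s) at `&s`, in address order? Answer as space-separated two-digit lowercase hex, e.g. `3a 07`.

[15+:1] chan=0 & 0x1 = 0x0; word=0x0000
[6+:9] tag=114 & 0x1ff = 0x72; word=0x1c80
[5+:1] seq=0 & 0x1 = 0x0; word=0x1c80
[2+:3] lvl=0 & 0x7 = 0x0; word=0x1c80
[0+:2] opcode=-2 & 0x3 = 0x2; word=0x1c82
word = 0x1c82 → big-endian bytes:
  [0]=0x1c  [1]=0x82

1c 82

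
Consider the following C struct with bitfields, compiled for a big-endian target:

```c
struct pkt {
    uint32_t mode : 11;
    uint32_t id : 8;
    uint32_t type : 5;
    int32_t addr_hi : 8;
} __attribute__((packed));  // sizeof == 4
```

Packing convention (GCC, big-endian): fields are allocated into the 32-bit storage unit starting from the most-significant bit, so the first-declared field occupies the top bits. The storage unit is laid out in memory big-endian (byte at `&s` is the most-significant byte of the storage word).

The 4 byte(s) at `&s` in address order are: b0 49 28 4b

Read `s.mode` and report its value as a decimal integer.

1410

[0]=0xb0 [1]=0x49 [2]=0x28 [3]=0x4b (big-endian) → word 0xb049284b
mode [21+:11] = (word>>21) & 0x7ff = 1410  ←
id [13+:8] = (word>>13) & 0xff = 73
type [8+:5] = (word>>8) & 0x1f = 8
addr_hi [0+:8] = (word>>0) & 0xff = 75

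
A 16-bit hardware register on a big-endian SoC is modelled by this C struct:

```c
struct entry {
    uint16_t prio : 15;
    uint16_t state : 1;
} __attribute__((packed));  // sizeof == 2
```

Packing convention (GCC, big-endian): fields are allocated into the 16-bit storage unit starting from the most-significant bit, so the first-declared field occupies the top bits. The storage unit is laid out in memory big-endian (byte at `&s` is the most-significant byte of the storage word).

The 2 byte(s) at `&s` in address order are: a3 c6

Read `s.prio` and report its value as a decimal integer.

[0]=0xa3 [1]=0xc6 (big-endian) → word 0xa3c6
prio [1+:15] = (word>>1) & 0x7fff = 20963  ←
state [0+:1] = (word>>0) & 0x1 = 0

20963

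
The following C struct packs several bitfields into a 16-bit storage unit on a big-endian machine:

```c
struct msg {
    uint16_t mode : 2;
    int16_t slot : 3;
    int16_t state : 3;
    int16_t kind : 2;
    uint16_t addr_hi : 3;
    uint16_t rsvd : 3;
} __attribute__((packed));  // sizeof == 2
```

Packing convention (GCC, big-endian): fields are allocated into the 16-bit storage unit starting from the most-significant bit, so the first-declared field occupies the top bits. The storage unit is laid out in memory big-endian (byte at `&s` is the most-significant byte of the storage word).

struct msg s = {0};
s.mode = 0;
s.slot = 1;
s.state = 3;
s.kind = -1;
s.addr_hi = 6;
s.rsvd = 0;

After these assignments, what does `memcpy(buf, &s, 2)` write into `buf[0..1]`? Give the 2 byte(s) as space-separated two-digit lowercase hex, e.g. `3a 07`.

mode (2b) val=0 bits=0x0 at bit 14: 0x0000
slot (3b) val=1 bits=0x1 at bit 11: 0x0800
state (3b) val=3 bits=0x3 at bit 8: 0x0b00
kind (2b) val=-1 bits=0x3 at bit 6: 0x0bc0
addr_hi (3b) val=6 bits=0x6 at bit 3: 0x0bf0
rsvd (3b) val=0 bits=0x0 at bit 0: 0x0bf0
word = 0x0bf0 → big-endian bytes:
  [0]=0x0b  [1]=0xf0

0b f0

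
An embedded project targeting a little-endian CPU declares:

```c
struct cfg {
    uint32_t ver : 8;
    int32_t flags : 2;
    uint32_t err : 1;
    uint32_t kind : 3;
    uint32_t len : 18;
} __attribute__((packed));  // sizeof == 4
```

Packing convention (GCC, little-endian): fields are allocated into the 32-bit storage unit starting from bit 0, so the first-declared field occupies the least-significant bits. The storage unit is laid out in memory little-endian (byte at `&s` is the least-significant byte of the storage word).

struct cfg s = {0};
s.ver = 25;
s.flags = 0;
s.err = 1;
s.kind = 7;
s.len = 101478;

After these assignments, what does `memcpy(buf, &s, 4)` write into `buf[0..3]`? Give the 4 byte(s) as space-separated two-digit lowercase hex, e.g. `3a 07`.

19 bc 19 63

ver (8b) val=25 bits=0x19 at bit 0: 0x00000019
flags (2b) val=0 bits=0x0 at bit 8: 0x00000019
err (1b) val=1 bits=0x1 at bit 10: 0x00000419
kind (3b) val=7 bits=0x7 at bit 11: 0x00003c19
len (18b) val=101478 bits=0x18c66 at bit 14: 0x6319bc19
word = 0x6319bc19 → little-endian bytes:
  [0]=0x19  [1]=0xbc  [2]=0x19  [3]=0x63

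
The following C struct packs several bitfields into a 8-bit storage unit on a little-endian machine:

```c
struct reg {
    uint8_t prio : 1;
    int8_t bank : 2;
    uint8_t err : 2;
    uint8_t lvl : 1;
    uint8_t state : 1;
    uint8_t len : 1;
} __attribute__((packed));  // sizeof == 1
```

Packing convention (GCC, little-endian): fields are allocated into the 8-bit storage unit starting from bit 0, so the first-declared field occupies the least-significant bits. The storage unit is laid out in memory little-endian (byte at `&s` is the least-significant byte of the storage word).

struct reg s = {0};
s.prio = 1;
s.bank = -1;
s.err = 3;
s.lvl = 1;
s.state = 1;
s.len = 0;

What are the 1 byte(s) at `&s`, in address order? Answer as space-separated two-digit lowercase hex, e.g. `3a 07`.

prio:1 = 1 → 0x1 << 0 → word 0x01
bank:2 = -1 → 0x3 << 1 → word 0x07
err:2 = 3 → 0x3 << 3 → word 0x1f
lvl:1 = 1 → 0x1 << 5 → word 0x3f
state:1 = 1 → 0x1 << 6 → word 0x7f
len:1 = 0 → 0x0 << 7 → word 0x7f
word = 0x7f → little-endian bytes:
  [0]=0x7f

7f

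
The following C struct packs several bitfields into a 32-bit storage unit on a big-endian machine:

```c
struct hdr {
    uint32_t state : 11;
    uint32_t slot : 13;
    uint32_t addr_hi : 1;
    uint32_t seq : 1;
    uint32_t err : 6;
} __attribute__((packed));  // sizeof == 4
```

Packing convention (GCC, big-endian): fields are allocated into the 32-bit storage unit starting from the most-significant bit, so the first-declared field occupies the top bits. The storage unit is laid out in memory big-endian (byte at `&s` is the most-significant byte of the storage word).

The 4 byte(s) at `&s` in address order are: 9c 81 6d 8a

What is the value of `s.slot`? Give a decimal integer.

365

[0]=0x9c [1]=0x81 [2]=0x6d [3]=0x8a (big-endian) → word 0x9c816d8a
state [21+:11] = (word>>21) & 0x7ff = 1252
slot [8+:13] = (word>>8) & 0x1fff = 365  ←
addr_hi [7+:1] = (word>>7) & 0x1 = 1
seq [6+:1] = (word>>6) & 0x1 = 0
err [0+:6] = (word>>0) & 0x3f = 10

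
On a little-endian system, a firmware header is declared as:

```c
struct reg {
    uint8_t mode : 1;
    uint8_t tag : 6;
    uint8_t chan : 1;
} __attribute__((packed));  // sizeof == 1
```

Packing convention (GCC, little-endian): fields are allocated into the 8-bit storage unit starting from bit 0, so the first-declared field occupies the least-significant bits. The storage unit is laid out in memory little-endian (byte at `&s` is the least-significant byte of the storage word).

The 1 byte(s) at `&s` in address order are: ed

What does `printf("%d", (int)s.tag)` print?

[0]=0xed (little-endian) → word 0xed
mode:1 @ bit 0 → (0xed>>0)&0x1 = 0x1
tag:6 @ bit 1 → (0xed>>1)&0x3f = 0x36  ←
chan:1 @ bit 7 → (0xed>>7)&0x1 = 0x1

54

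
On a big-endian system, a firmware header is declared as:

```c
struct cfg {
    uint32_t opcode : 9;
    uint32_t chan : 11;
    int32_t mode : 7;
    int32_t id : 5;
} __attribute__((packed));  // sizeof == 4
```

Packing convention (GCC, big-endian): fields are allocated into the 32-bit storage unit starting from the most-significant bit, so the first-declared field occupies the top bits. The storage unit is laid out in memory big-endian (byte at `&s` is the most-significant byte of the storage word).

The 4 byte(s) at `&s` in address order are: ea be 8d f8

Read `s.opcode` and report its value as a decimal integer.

469

[0]=0xea [1]=0xbe [2]=0x8d [3]=0xf8 (big-endian) → word 0xeabe8df8
opcode [23+:9] = (word>>23) & 0x1ff = 469  ←
chan [12+:11] = (word>>12) & 0x7ff = 1000
mode [5+:7] = (word>>5) & 0x7f = 111
id [0+:5] = (word>>0) & 0x1f = 24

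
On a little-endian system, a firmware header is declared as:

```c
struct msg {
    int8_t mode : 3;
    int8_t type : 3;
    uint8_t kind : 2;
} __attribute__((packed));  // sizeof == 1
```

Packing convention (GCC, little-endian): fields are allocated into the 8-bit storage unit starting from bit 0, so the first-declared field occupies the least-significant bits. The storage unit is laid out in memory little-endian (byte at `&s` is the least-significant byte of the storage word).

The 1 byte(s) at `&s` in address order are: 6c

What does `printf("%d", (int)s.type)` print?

[0]=0x6c (little-endian) → word 0x6c
mode [0+:3] = (word>>0) & 0x7 = 4
type [3+:3] = (word>>3) & 0x7 = 5  ←
kind [6+:2] = (word>>6) & 0x3 = 1
type signed 3b, MSB=1: 5 - 8 = -3

-3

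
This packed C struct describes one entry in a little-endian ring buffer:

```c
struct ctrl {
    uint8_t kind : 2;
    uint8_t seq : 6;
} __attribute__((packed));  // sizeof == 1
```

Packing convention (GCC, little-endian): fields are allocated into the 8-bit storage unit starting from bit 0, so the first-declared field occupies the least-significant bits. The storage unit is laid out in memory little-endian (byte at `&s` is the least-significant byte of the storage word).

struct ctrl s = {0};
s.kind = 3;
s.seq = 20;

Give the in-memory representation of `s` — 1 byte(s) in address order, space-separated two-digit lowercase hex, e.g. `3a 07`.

kind (2b) val=3 bits=0x3 at bit 0: 0x03
seq (6b) val=20 bits=0x14 at bit 2: 0x53
word = 0x53 → little-endian bytes:
  [0]=0x53

53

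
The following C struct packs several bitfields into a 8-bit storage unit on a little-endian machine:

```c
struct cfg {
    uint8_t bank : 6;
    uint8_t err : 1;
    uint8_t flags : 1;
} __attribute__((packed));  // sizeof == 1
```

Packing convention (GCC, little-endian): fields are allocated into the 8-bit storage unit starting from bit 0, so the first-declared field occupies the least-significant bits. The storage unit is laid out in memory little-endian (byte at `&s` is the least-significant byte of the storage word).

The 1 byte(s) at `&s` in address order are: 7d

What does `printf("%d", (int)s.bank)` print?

[0]=0x7d (little-endian) → word 0x7d
bank:6 @ bit 0 → (0x7d>>0)&0x3f = 0x3d  ←
err:1 @ bit 6 → (0x7d>>6)&0x1 = 0x1
flags:1 @ bit 7 → (0x7d>>7)&0x1 = 0x0

61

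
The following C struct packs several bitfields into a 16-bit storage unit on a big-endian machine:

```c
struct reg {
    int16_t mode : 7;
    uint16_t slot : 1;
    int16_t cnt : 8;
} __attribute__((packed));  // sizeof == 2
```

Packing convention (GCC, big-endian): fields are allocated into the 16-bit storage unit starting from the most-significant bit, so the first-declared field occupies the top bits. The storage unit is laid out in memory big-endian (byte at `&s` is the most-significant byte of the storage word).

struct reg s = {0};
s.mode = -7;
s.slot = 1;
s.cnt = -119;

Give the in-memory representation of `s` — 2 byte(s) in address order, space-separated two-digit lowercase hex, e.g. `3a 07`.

[9+:7] mode=-7 & 0x7f = 0x79; word=0xf200
[8+:1] slot=1 & 0x1 = 0x1; word=0xf300
[0+:8] cnt=-119 & 0xff = 0x89; word=0xf389
word = 0xf389 → big-endian bytes:
  [0]=0xf3  [1]=0x89

f3 89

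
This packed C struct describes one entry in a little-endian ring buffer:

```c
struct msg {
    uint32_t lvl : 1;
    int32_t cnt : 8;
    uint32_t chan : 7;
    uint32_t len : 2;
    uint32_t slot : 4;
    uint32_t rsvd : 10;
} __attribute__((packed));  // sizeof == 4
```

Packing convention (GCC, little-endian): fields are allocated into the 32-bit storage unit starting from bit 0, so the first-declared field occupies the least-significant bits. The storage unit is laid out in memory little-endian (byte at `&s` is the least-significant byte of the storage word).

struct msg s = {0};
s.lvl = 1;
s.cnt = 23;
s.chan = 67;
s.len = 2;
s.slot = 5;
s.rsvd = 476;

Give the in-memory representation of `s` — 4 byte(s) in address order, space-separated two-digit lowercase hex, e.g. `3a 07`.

2f 86 16 77

lvl (1b) val=1 bits=0x1 at bit 0: 0x00000001
cnt (8b) val=23 bits=0x17 at bit 1: 0x0000002f
chan (7b) val=67 bits=0x43 at bit 9: 0x0000862f
len (2b) val=2 bits=0x2 at bit 16: 0x0002862f
slot (4b) val=5 bits=0x5 at bit 18: 0x0016862f
rsvd (10b) val=476 bits=0x1dc at bit 22: 0x7716862f
word = 0x7716862f → little-endian bytes:
  [0]=0x2f  [1]=0x86  [2]=0x16  [3]=0x77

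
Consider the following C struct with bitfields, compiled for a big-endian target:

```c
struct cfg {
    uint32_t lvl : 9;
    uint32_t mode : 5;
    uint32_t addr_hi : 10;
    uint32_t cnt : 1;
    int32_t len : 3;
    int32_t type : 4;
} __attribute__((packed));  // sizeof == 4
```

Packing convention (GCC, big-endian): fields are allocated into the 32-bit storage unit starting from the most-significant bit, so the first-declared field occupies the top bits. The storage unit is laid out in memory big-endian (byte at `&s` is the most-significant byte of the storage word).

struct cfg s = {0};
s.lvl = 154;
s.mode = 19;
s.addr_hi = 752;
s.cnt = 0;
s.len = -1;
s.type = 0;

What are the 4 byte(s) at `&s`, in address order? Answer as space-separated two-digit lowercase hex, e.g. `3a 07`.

4d 4e f0 70

lvl:9 = 154 → 0x9a << 23 → word 0x4d000000
mode:5 = 19 → 0x13 << 18 → word 0x4d4c0000
addr_hi:10 = 752 → 0x2f0 << 8 → word 0x4d4ef000
cnt:1 = 0 → 0x0 << 7 → word 0x4d4ef000
len:3 = -1 → 0x7 << 4 → word 0x4d4ef070
type:4 = 0 → 0x0 << 0 → word 0x4d4ef070
word = 0x4d4ef070 → big-endian bytes:
  [0]=0x4d  [1]=0x4e  [2]=0xf0  [3]=0x70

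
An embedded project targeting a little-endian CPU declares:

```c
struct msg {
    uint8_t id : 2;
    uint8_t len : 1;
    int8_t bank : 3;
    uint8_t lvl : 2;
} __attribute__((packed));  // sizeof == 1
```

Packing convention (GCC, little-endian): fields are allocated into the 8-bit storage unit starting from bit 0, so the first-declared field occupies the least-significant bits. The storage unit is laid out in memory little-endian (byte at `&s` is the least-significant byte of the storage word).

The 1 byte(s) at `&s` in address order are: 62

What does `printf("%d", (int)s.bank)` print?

-4

[0]=0x62 (little-endian) → word 0x62
id:2 @ bit 0 → (0x62>>0)&0x3 = 0x2
len:1 @ bit 2 → (0x62>>2)&0x1 = 0x0
bank:3 @ bit 3 → (0x62>>3)&0x7 = 0x4  ←
lvl:2 @ bit 6 → (0x62>>6)&0x3 = 0x1
bank signed 3b, MSB=1: 4 - 8 = -4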